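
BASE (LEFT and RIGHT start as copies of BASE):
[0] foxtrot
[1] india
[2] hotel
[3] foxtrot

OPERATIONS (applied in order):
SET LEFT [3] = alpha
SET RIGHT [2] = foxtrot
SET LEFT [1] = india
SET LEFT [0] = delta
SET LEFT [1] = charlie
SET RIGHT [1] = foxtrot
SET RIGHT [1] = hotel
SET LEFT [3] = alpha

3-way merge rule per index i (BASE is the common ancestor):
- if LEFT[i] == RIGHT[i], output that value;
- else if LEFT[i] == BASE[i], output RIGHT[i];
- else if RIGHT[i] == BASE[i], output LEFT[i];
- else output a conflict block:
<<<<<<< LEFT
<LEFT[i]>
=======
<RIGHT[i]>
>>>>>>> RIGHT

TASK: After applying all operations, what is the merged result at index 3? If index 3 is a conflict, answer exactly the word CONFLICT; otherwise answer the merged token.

Final LEFT:  [delta, charlie, hotel, alpha]
Final RIGHT: [foxtrot, hotel, foxtrot, foxtrot]
i=0: L=delta, R=foxtrot=BASE -> take LEFT -> delta
i=1: BASE=india L=charlie R=hotel all differ -> CONFLICT
i=2: L=hotel=BASE, R=foxtrot -> take RIGHT -> foxtrot
i=3: L=alpha, R=foxtrot=BASE -> take LEFT -> alpha
Index 3 -> alpha

Answer: alpha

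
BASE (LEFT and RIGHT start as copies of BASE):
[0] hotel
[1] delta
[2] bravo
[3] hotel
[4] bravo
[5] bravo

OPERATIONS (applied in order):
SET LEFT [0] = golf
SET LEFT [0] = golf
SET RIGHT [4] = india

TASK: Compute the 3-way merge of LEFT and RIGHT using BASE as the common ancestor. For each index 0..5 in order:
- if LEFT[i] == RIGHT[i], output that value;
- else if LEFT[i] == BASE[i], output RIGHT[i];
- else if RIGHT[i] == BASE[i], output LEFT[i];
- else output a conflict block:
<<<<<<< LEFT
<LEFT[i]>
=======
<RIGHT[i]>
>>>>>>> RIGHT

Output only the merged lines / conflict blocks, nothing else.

Final LEFT:  [golf, delta, bravo, hotel, bravo, bravo]
Final RIGHT: [hotel, delta, bravo, hotel, india, bravo]
i=0: L=golf, R=hotel=BASE -> take LEFT -> golf
i=1: L=delta R=delta -> agree -> delta
i=2: L=bravo R=bravo -> agree -> bravo
i=3: L=hotel R=hotel -> agree -> hotel
i=4: L=bravo=BASE, R=india -> take RIGHT -> india
i=5: L=bravo R=bravo -> agree -> bravo

Answer: golf
delta
bravo
hotel
india
bravo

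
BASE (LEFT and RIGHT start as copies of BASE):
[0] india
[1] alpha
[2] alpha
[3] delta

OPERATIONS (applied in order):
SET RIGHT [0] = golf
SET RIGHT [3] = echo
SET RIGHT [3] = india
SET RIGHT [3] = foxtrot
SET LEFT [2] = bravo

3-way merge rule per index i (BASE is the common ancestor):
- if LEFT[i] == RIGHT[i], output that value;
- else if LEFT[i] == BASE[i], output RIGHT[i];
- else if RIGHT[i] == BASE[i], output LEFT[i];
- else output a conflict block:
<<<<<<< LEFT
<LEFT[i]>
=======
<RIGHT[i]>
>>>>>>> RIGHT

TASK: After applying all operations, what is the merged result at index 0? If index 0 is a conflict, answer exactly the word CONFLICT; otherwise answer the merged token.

Answer: golf

Derivation:
Final LEFT:  [india, alpha, bravo, delta]
Final RIGHT: [golf, alpha, alpha, foxtrot]
i=0: L=india=BASE, R=golf -> take RIGHT -> golf
i=1: L=alpha R=alpha -> agree -> alpha
i=2: L=bravo, R=alpha=BASE -> take LEFT -> bravo
i=3: L=delta=BASE, R=foxtrot -> take RIGHT -> foxtrot
Index 0 -> golf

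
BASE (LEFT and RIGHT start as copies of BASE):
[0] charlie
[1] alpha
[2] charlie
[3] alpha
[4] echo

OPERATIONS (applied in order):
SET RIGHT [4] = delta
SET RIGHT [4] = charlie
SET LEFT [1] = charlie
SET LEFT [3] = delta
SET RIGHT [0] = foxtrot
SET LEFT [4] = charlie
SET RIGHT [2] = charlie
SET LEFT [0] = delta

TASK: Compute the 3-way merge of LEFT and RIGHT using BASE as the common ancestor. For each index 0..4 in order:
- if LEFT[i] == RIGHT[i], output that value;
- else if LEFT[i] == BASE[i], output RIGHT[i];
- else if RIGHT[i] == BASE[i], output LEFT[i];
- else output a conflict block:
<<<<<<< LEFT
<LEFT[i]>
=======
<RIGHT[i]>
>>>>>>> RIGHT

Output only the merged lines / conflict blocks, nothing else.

Answer: <<<<<<< LEFT
delta
=======
foxtrot
>>>>>>> RIGHT
charlie
charlie
delta
charlie

Derivation:
Final LEFT:  [delta, charlie, charlie, delta, charlie]
Final RIGHT: [foxtrot, alpha, charlie, alpha, charlie]
i=0: BASE=charlie L=delta R=foxtrot all differ -> CONFLICT
i=1: L=charlie, R=alpha=BASE -> take LEFT -> charlie
i=2: L=charlie R=charlie -> agree -> charlie
i=3: L=delta, R=alpha=BASE -> take LEFT -> delta
i=4: L=charlie R=charlie -> agree -> charlie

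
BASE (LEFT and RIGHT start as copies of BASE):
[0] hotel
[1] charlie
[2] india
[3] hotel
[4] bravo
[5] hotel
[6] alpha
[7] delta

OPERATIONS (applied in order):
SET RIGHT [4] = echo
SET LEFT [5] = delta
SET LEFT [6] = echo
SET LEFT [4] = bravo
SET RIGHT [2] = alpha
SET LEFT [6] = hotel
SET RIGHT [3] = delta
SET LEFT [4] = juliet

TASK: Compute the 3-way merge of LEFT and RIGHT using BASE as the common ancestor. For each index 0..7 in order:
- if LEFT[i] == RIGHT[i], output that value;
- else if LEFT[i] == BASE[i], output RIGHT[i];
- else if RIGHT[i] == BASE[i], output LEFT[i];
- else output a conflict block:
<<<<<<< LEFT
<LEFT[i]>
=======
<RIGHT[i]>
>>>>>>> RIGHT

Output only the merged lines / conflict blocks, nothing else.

Answer: hotel
charlie
alpha
delta
<<<<<<< LEFT
juliet
=======
echo
>>>>>>> RIGHT
delta
hotel
delta

Derivation:
Final LEFT:  [hotel, charlie, india, hotel, juliet, delta, hotel, delta]
Final RIGHT: [hotel, charlie, alpha, delta, echo, hotel, alpha, delta]
i=0: L=hotel R=hotel -> agree -> hotel
i=1: L=charlie R=charlie -> agree -> charlie
i=2: L=india=BASE, R=alpha -> take RIGHT -> alpha
i=3: L=hotel=BASE, R=delta -> take RIGHT -> delta
i=4: BASE=bravo L=juliet R=echo all differ -> CONFLICT
i=5: L=delta, R=hotel=BASE -> take LEFT -> delta
i=6: L=hotel, R=alpha=BASE -> take LEFT -> hotel
i=7: L=delta R=delta -> agree -> delta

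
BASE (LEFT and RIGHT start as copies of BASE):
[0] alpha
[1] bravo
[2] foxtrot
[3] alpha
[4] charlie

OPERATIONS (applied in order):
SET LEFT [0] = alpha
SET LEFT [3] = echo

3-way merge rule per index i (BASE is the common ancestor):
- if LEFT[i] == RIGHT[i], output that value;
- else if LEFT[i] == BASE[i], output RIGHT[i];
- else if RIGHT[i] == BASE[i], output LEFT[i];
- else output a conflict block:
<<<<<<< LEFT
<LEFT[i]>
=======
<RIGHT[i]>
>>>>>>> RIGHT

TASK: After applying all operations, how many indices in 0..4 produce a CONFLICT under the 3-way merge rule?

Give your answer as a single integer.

Answer: 0

Derivation:
Final LEFT:  [alpha, bravo, foxtrot, echo, charlie]
Final RIGHT: [alpha, bravo, foxtrot, alpha, charlie]
i=0: L=alpha R=alpha -> agree -> alpha
i=1: L=bravo R=bravo -> agree -> bravo
i=2: L=foxtrot R=foxtrot -> agree -> foxtrot
i=3: L=echo, R=alpha=BASE -> take LEFT -> echo
i=4: L=charlie R=charlie -> agree -> charlie
Conflict count: 0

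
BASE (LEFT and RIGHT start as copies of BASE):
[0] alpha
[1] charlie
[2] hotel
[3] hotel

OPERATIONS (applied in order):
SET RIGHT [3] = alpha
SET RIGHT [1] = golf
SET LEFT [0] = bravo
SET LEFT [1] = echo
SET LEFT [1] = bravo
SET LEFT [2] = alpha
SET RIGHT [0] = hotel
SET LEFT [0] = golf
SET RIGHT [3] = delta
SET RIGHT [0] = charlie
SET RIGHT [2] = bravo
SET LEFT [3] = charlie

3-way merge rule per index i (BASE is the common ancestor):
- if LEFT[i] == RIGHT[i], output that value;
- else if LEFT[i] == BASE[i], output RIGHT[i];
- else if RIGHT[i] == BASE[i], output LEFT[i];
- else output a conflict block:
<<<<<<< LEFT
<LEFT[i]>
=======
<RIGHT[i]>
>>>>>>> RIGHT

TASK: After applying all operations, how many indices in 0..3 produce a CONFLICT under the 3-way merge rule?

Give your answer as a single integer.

Answer: 4

Derivation:
Final LEFT:  [golf, bravo, alpha, charlie]
Final RIGHT: [charlie, golf, bravo, delta]
i=0: BASE=alpha L=golf R=charlie all differ -> CONFLICT
i=1: BASE=charlie L=bravo R=golf all differ -> CONFLICT
i=2: BASE=hotel L=alpha R=bravo all differ -> CONFLICT
i=3: BASE=hotel L=charlie R=delta all differ -> CONFLICT
Conflict count: 4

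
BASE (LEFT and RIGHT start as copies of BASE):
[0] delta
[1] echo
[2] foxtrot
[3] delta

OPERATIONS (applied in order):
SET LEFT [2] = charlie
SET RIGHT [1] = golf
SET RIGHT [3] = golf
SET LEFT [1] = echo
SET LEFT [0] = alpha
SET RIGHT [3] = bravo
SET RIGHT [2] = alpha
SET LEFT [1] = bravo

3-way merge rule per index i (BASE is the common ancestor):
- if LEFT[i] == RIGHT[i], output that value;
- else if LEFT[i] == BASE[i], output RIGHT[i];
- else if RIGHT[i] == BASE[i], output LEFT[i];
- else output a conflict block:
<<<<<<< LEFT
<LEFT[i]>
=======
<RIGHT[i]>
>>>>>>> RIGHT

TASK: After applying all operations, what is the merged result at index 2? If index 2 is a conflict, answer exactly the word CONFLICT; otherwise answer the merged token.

Final LEFT:  [alpha, bravo, charlie, delta]
Final RIGHT: [delta, golf, alpha, bravo]
i=0: L=alpha, R=delta=BASE -> take LEFT -> alpha
i=1: BASE=echo L=bravo R=golf all differ -> CONFLICT
i=2: BASE=foxtrot L=charlie R=alpha all differ -> CONFLICT
i=3: L=delta=BASE, R=bravo -> take RIGHT -> bravo
Index 2 -> CONFLICT

Answer: CONFLICT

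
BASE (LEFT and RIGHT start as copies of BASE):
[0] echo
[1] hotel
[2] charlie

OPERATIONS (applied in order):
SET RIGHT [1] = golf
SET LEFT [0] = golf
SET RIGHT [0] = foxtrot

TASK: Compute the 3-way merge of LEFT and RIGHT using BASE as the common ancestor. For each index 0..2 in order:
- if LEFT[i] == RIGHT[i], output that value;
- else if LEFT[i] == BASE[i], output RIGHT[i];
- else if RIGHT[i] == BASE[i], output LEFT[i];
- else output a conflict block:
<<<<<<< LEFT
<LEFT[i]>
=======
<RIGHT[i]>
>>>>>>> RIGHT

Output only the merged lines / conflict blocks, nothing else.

Answer: <<<<<<< LEFT
golf
=======
foxtrot
>>>>>>> RIGHT
golf
charlie

Derivation:
Final LEFT:  [golf, hotel, charlie]
Final RIGHT: [foxtrot, golf, charlie]
i=0: BASE=echo L=golf R=foxtrot all differ -> CONFLICT
i=1: L=hotel=BASE, R=golf -> take RIGHT -> golf
i=2: L=charlie R=charlie -> agree -> charlie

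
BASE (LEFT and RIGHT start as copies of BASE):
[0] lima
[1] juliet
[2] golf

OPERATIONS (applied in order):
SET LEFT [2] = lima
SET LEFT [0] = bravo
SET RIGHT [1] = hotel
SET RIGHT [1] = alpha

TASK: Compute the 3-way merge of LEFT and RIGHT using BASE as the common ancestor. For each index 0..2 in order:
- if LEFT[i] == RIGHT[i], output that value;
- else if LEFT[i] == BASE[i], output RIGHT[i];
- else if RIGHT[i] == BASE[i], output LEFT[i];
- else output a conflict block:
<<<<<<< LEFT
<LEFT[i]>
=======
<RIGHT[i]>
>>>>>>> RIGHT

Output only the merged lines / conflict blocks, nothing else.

Answer: bravo
alpha
lima

Derivation:
Final LEFT:  [bravo, juliet, lima]
Final RIGHT: [lima, alpha, golf]
i=0: L=bravo, R=lima=BASE -> take LEFT -> bravo
i=1: L=juliet=BASE, R=alpha -> take RIGHT -> alpha
i=2: L=lima, R=golf=BASE -> take LEFT -> lima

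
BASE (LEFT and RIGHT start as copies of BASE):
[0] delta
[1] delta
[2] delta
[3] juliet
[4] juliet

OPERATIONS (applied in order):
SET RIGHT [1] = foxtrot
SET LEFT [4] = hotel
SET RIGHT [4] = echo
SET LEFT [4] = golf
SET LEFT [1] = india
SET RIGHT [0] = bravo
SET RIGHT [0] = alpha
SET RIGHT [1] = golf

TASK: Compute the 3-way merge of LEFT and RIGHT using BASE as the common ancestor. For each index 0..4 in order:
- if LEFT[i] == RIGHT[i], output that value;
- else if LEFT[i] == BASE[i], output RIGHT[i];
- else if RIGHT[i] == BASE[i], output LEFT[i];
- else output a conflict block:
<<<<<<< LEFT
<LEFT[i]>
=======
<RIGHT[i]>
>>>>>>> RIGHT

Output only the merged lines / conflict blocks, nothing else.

Answer: alpha
<<<<<<< LEFT
india
=======
golf
>>>>>>> RIGHT
delta
juliet
<<<<<<< LEFT
golf
=======
echo
>>>>>>> RIGHT

Derivation:
Final LEFT:  [delta, india, delta, juliet, golf]
Final RIGHT: [alpha, golf, delta, juliet, echo]
i=0: L=delta=BASE, R=alpha -> take RIGHT -> alpha
i=1: BASE=delta L=india R=golf all differ -> CONFLICT
i=2: L=delta R=delta -> agree -> delta
i=3: L=juliet R=juliet -> agree -> juliet
i=4: BASE=juliet L=golf R=echo all differ -> CONFLICT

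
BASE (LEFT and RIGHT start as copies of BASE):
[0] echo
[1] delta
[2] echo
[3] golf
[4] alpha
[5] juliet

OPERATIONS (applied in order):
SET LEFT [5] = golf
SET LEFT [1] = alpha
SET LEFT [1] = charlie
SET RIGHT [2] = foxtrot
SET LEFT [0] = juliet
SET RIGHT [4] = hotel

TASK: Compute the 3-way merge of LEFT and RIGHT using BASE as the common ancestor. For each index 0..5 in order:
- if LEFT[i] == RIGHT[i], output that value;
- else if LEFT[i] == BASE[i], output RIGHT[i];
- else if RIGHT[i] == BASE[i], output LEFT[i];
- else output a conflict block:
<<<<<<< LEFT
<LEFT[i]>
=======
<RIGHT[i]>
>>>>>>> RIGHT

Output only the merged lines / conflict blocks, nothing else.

Answer: juliet
charlie
foxtrot
golf
hotel
golf

Derivation:
Final LEFT:  [juliet, charlie, echo, golf, alpha, golf]
Final RIGHT: [echo, delta, foxtrot, golf, hotel, juliet]
i=0: L=juliet, R=echo=BASE -> take LEFT -> juliet
i=1: L=charlie, R=delta=BASE -> take LEFT -> charlie
i=2: L=echo=BASE, R=foxtrot -> take RIGHT -> foxtrot
i=3: L=golf R=golf -> agree -> golf
i=4: L=alpha=BASE, R=hotel -> take RIGHT -> hotel
i=5: L=golf, R=juliet=BASE -> take LEFT -> golf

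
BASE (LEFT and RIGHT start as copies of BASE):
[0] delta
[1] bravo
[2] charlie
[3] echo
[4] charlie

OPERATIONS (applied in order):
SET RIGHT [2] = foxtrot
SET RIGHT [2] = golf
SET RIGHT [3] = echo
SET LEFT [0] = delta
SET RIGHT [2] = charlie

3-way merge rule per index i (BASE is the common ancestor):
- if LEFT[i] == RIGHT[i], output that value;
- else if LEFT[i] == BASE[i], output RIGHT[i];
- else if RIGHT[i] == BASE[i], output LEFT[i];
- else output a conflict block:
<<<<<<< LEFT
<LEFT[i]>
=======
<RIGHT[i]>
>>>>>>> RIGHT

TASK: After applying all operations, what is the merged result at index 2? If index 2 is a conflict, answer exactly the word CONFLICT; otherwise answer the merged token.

Answer: charlie

Derivation:
Final LEFT:  [delta, bravo, charlie, echo, charlie]
Final RIGHT: [delta, bravo, charlie, echo, charlie]
i=0: L=delta R=delta -> agree -> delta
i=1: L=bravo R=bravo -> agree -> bravo
i=2: L=charlie R=charlie -> agree -> charlie
i=3: L=echo R=echo -> agree -> echo
i=4: L=charlie R=charlie -> agree -> charlie
Index 2 -> charlie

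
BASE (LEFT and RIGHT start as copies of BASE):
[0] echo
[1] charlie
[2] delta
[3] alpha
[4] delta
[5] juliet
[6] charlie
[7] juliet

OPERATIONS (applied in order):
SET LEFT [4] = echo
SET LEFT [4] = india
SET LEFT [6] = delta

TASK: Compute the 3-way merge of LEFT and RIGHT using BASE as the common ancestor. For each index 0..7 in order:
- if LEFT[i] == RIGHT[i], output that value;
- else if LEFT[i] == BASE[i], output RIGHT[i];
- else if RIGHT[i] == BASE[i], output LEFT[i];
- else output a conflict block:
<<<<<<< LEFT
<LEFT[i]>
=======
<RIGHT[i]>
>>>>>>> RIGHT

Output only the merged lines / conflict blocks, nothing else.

Answer: echo
charlie
delta
alpha
india
juliet
delta
juliet

Derivation:
Final LEFT:  [echo, charlie, delta, alpha, india, juliet, delta, juliet]
Final RIGHT: [echo, charlie, delta, alpha, delta, juliet, charlie, juliet]
i=0: L=echo R=echo -> agree -> echo
i=1: L=charlie R=charlie -> agree -> charlie
i=2: L=delta R=delta -> agree -> delta
i=3: L=alpha R=alpha -> agree -> alpha
i=4: L=india, R=delta=BASE -> take LEFT -> india
i=5: L=juliet R=juliet -> agree -> juliet
i=6: L=delta, R=charlie=BASE -> take LEFT -> delta
i=7: L=juliet R=juliet -> agree -> juliet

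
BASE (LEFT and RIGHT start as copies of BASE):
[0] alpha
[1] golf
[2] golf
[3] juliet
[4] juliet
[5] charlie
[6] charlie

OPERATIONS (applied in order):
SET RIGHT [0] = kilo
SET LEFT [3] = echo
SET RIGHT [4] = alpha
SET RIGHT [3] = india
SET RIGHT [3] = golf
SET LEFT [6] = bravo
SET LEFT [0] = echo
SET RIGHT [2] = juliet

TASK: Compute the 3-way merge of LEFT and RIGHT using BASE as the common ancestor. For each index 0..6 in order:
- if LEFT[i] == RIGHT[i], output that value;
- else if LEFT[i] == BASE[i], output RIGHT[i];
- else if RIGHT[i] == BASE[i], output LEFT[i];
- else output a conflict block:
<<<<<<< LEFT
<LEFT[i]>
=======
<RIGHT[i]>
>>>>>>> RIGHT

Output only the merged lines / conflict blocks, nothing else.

Final LEFT:  [echo, golf, golf, echo, juliet, charlie, bravo]
Final RIGHT: [kilo, golf, juliet, golf, alpha, charlie, charlie]
i=0: BASE=alpha L=echo R=kilo all differ -> CONFLICT
i=1: L=golf R=golf -> agree -> golf
i=2: L=golf=BASE, R=juliet -> take RIGHT -> juliet
i=3: BASE=juliet L=echo R=golf all differ -> CONFLICT
i=4: L=juliet=BASE, R=alpha -> take RIGHT -> alpha
i=5: L=charlie R=charlie -> agree -> charlie
i=6: L=bravo, R=charlie=BASE -> take LEFT -> bravo

Answer: <<<<<<< LEFT
echo
=======
kilo
>>>>>>> RIGHT
golf
juliet
<<<<<<< LEFT
echo
=======
golf
>>>>>>> RIGHT
alpha
charlie
bravo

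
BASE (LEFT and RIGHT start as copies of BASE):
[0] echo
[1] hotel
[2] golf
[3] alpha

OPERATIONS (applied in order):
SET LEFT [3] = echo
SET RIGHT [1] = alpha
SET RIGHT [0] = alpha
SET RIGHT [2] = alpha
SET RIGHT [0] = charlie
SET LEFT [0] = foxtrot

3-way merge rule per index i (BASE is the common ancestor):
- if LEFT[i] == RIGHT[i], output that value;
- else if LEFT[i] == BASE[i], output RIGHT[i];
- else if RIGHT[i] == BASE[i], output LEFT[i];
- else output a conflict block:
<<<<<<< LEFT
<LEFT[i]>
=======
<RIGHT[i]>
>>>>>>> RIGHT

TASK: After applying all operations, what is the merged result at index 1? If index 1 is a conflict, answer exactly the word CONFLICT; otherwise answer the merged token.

Final LEFT:  [foxtrot, hotel, golf, echo]
Final RIGHT: [charlie, alpha, alpha, alpha]
i=0: BASE=echo L=foxtrot R=charlie all differ -> CONFLICT
i=1: L=hotel=BASE, R=alpha -> take RIGHT -> alpha
i=2: L=golf=BASE, R=alpha -> take RIGHT -> alpha
i=3: L=echo, R=alpha=BASE -> take LEFT -> echo
Index 1 -> alpha

Answer: alpha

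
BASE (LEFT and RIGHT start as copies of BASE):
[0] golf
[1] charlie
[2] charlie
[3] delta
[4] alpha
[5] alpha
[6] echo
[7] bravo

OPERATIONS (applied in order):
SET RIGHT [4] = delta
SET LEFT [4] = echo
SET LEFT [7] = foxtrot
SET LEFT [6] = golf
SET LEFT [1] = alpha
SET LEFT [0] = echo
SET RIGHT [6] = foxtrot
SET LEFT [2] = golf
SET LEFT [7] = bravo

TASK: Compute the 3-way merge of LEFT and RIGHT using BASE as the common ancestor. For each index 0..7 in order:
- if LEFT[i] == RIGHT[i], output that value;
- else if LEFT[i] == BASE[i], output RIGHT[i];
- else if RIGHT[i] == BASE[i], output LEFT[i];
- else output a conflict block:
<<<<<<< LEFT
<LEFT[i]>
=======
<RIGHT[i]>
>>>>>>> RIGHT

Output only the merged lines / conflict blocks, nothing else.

Answer: echo
alpha
golf
delta
<<<<<<< LEFT
echo
=======
delta
>>>>>>> RIGHT
alpha
<<<<<<< LEFT
golf
=======
foxtrot
>>>>>>> RIGHT
bravo

Derivation:
Final LEFT:  [echo, alpha, golf, delta, echo, alpha, golf, bravo]
Final RIGHT: [golf, charlie, charlie, delta, delta, alpha, foxtrot, bravo]
i=0: L=echo, R=golf=BASE -> take LEFT -> echo
i=1: L=alpha, R=charlie=BASE -> take LEFT -> alpha
i=2: L=golf, R=charlie=BASE -> take LEFT -> golf
i=3: L=delta R=delta -> agree -> delta
i=4: BASE=alpha L=echo R=delta all differ -> CONFLICT
i=5: L=alpha R=alpha -> agree -> alpha
i=6: BASE=echo L=golf R=foxtrot all differ -> CONFLICT
i=7: L=bravo R=bravo -> agree -> bravo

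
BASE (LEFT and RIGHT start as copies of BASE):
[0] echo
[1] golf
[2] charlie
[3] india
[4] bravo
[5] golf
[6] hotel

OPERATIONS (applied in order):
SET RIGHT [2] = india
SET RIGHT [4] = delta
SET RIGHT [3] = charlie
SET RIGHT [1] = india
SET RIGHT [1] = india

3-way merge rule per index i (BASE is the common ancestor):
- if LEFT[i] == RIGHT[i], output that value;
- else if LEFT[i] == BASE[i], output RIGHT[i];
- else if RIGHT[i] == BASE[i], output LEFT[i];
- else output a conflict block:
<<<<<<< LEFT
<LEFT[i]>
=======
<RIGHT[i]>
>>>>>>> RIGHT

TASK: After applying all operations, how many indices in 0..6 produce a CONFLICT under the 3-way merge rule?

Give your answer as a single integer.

Answer: 0

Derivation:
Final LEFT:  [echo, golf, charlie, india, bravo, golf, hotel]
Final RIGHT: [echo, india, india, charlie, delta, golf, hotel]
i=0: L=echo R=echo -> agree -> echo
i=1: L=golf=BASE, R=india -> take RIGHT -> india
i=2: L=charlie=BASE, R=india -> take RIGHT -> india
i=3: L=india=BASE, R=charlie -> take RIGHT -> charlie
i=4: L=bravo=BASE, R=delta -> take RIGHT -> delta
i=5: L=golf R=golf -> agree -> golf
i=6: L=hotel R=hotel -> agree -> hotel
Conflict count: 0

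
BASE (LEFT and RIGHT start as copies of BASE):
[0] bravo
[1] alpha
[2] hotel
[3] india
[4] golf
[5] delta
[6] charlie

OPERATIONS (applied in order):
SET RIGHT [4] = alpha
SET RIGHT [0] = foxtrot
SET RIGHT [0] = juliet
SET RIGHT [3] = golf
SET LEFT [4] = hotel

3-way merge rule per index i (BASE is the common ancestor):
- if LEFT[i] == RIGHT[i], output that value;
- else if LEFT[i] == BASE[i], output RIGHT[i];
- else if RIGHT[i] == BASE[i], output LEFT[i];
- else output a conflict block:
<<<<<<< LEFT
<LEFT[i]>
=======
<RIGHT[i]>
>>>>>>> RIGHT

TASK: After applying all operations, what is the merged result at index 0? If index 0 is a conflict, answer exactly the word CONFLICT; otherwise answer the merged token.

Final LEFT:  [bravo, alpha, hotel, india, hotel, delta, charlie]
Final RIGHT: [juliet, alpha, hotel, golf, alpha, delta, charlie]
i=0: L=bravo=BASE, R=juliet -> take RIGHT -> juliet
i=1: L=alpha R=alpha -> agree -> alpha
i=2: L=hotel R=hotel -> agree -> hotel
i=3: L=india=BASE, R=golf -> take RIGHT -> golf
i=4: BASE=golf L=hotel R=alpha all differ -> CONFLICT
i=5: L=delta R=delta -> agree -> delta
i=6: L=charlie R=charlie -> agree -> charlie
Index 0 -> juliet

Answer: juliet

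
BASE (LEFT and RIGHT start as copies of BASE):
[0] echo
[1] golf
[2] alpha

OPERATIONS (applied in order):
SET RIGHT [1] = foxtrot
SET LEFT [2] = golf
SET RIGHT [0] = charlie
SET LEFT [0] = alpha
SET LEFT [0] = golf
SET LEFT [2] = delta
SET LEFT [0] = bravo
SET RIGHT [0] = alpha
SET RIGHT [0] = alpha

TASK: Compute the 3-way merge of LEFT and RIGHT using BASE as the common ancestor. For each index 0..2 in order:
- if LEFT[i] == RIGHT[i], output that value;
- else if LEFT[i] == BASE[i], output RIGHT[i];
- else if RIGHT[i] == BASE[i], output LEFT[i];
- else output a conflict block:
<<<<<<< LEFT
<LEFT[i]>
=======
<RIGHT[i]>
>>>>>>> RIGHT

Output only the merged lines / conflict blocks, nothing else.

Answer: <<<<<<< LEFT
bravo
=======
alpha
>>>>>>> RIGHT
foxtrot
delta

Derivation:
Final LEFT:  [bravo, golf, delta]
Final RIGHT: [alpha, foxtrot, alpha]
i=0: BASE=echo L=bravo R=alpha all differ -> CONFLICT
i=1: L=golf=BASE, R=foxtrot -> take RIGHT -> foxtrot
i=2: L=delta, R=alpha=BASE -> take LEFT -> delta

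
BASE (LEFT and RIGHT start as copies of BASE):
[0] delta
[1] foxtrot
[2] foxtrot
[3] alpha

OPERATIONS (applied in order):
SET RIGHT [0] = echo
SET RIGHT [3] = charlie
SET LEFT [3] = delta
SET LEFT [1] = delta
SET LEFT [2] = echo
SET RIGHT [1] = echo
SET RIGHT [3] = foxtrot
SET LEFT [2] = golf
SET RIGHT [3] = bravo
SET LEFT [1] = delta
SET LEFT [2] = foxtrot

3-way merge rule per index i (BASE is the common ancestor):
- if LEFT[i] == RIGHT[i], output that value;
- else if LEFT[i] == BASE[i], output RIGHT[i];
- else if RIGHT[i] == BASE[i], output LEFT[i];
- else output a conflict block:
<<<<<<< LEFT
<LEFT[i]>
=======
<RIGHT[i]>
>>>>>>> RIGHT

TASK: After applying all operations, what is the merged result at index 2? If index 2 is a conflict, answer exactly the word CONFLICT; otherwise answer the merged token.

Answer: foxtrot

Derivation:
Final LEFT:  [delta, delta, foxtrot, delta]
Final RIGHT: [echo, echo, foxtrot, bravo]
i=0: L=delta=BASE, R=echo -> take RIGHT -> echo
i=1: BASE=foxtrot L=delta R=echo all differ -> CONFLICT
i=2: L=foxtrot R=foxtrot -> agree -> foxtrot
i=3: BASE=alpha L=delta R=bravo all differ -> CONFLICT
Index 2 -> foxtrot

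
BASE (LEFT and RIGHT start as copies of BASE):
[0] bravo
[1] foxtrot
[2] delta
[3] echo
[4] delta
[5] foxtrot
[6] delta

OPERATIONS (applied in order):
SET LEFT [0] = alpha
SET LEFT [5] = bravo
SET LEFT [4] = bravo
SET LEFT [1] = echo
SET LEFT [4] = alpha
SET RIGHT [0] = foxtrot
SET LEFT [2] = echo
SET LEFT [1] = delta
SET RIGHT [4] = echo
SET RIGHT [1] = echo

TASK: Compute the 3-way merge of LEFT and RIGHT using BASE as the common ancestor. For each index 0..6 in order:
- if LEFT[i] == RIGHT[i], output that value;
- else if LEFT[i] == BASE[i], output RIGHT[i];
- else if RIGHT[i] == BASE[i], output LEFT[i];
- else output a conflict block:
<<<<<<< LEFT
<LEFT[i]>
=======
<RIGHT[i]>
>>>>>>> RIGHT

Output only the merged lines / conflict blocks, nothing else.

Answer: <<<<<<< LEFT
alpha
=======
foxtrot
>>>>>>> RIGHT
<<<<<<< LEFT
delta
=======
echo
>>>>>>> RIGHT
echo
echo
<<<<<<< LEFT
alpha
=======
echo
>>>>>>> RIGHT
bravo
delta

Derivation:
Final LEFT:  [alpha, delta, echo, echo, alpha, bravo, delta]
Final RIGHT: [foxtrot, echo, delta, echo, echo, foxtrot, delta]
i=0: BASE=bravo L=alpha R=foxtrot all differ -> CONFLICT
i=1: BASE=foxtrot L=delta R=echo all differ -> CONFLICT
i=2: L=echo, R=delta=BASE -> take LEFT -> echo
i=3: L=echo R=echo -> agree -> echo
i=4: BASE=delta L=alpha R=echo all differ -> CONFLICT
i=5: L=bravo, R=foxtrot=BASE -> take LEFT -> bravo
i=6: L=delta R=delta -> agree -> delta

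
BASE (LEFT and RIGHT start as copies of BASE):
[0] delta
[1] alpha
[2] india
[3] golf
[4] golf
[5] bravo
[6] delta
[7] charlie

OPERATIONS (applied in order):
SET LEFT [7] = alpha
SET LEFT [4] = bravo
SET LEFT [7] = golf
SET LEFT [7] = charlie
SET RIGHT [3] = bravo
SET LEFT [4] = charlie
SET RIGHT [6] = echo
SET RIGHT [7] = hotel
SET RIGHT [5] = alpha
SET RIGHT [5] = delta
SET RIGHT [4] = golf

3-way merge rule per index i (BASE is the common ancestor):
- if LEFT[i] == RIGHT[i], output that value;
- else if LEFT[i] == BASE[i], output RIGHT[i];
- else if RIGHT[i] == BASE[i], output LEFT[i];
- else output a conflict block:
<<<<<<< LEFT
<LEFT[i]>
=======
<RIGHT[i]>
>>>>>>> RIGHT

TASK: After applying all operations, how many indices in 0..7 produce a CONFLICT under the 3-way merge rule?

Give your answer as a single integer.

Final LEFT:  [delta, alpha, india, golf, charlie, bravo, delta, charlie]
Final RIGHT: [delta, alpha, india, bravo, golf, delta, echo, hotel]
i=0: L=delta R=delta -> agree -> delta
i=1: L=alpha R=alpha -> agree -> alpha
i=2: L=india R=india -> agree -> india
i=3: L=golf=BASE, R=bravo -> take RIGHT -> bravo
i=4: L=charlie, R=golf=BASE -> take LEFT -> charlie
i=5: L=bravo=BASE, R=delta -> take RIGHT -> delta
i=6: L=delta=BASE, R=echo -> take RIGHT -> echo
i=7: L=charlie=BASE, R=hotel -> take RIGHT -> hotel
Conflict count: 0

Answer: 0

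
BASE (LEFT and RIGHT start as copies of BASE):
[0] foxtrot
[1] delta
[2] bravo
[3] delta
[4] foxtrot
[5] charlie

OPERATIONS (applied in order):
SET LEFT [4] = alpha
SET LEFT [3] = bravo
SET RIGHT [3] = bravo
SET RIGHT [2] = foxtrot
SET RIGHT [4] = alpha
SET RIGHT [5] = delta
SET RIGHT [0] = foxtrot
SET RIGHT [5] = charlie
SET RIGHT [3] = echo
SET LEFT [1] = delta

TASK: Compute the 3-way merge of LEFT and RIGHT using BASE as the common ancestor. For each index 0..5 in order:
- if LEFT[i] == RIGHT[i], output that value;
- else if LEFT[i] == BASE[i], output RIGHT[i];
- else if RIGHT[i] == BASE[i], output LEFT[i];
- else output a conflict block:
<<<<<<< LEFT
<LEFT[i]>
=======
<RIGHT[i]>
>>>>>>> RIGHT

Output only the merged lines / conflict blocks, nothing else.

Final LEFT:  [foxtrot, delta, bravo, bravo, alpha, charlie]
Final RIGHT: [foxtrot, delta, foxtrot, echo, alpha, charlie]
i=0: L=foxtrot R=foxtrot -> agree -> foxtrot
i=1: L=delta R=delta -> agree -> delta
i=2: L=bravo=BASE, R=foxtrot -> take RIGHT -> foxtrot
i=3: BASE=delta L=bravo R=echo all differ -> CONFLICT
i=4: L=alpha R=alpha -> agree -> alpha
i=5: L=charlie R=charlie -> agree -> charlie

Answer: foxtrot
delta
foxtrot
<<<<<<< LEFT
bravo
=======
echo
>>>>>>> RIGHT
alpha
charlie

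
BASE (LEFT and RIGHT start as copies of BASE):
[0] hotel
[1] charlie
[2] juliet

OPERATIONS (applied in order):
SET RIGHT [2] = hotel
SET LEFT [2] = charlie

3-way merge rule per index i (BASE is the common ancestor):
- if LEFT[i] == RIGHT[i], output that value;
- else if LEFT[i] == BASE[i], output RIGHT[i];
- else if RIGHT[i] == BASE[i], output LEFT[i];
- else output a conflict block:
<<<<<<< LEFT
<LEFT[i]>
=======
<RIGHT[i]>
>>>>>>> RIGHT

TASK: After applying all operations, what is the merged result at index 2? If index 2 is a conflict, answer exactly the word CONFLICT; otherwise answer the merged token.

Answer: CONFLICT

Derivation:
Final LEFT:  [hotel, charlie, charlie]
Final RIGHT: [hotel, charlie, hotel]
i=0: L=hotel R=hotel -> agree -> hotel
i=1: L=charlie R=charlie -> agree -> charlie
i=2: BASE=juliet L=charlie R=hotel all differ -> CONFLICT
Index 2 -> CONFLICT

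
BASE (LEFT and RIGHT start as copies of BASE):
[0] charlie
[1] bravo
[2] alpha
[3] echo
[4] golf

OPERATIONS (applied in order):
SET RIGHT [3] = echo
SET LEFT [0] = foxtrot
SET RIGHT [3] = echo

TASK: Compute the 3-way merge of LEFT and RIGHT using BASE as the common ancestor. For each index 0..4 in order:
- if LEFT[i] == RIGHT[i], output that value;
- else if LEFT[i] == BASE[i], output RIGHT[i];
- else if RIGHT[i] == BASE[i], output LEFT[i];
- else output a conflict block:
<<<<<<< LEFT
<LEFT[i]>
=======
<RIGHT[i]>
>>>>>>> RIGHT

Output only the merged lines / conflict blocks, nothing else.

Final LEFT:  [foxtrot, bravo, alpha, echo, golf]
Final RIGHT: [charlie, bravo, alpha, echo, golf]
i=0: L=foxtrot, R=charlie=BASE -> take LEFT -> foxtrot
i=1: L=bravo R=bravo -> agree -> bravo
i=2: L=alpha R=alpha -> agree -> alpha
i=3: L=echo R=echo -> agree -> echo
i=4: L=golf R=golf -> agree -> golf

Answer: foxtrot
bravo
alpha
echo
golf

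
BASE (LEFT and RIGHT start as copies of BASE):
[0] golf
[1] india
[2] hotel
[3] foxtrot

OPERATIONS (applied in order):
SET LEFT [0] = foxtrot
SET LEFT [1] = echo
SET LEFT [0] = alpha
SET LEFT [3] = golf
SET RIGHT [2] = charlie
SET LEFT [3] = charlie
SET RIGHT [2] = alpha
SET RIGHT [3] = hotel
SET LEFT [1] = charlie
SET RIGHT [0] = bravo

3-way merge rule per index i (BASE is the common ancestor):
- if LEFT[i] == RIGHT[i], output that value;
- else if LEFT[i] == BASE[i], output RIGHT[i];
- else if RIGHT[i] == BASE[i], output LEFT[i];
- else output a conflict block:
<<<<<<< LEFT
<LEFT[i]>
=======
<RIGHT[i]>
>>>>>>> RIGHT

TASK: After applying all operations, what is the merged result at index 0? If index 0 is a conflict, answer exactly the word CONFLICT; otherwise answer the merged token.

Answer: CONFLICT

Derivation:
Final LEFT:  [alpha, charlie, hotel, charlie]
Final RIGHT: [bravo, india, alpha, hotel]
i=0: BASE=golf L=alpha R=bravo all differ -> CONFLICT
i=1: L=charlie, R=india=BASE -> take LEFT -> charlie
i=2: L=hotel=BASE, R=alpha -> take RIGHT -> alpha
i=3: BASE=foxtrot L=charlie R=hotel all differ -> CONFLICT
Index 0 -> CONFLICT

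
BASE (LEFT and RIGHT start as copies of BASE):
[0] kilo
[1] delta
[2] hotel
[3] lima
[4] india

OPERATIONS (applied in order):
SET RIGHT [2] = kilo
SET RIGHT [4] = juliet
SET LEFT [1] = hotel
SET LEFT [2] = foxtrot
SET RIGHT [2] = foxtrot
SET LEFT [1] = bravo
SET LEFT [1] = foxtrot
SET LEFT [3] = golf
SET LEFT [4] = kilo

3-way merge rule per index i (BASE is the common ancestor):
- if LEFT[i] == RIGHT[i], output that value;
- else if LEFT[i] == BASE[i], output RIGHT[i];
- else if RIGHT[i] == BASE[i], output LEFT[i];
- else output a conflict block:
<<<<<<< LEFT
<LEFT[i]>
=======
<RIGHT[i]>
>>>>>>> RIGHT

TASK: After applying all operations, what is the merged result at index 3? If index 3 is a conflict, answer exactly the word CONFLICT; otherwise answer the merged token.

Final LEFT:  [kilo, foxtrot, foxtrot, golf, kilo]
Final RIGHT: [kilo, delta, foxtrot, lima, juliet]
i=0: L=kilo R=kilo -> agree -> kilo
i=1: L=foxtrot, R=delta=BASE -> take LEFT -> foxtrot
i=2: L=foxtrot R=foxtrot -> agree -> foxtrot
i=3: L=golf, R=lima=BASE -> take LEFT -> golf
i=4: BASE=india L=kilo R=juliet all differ -> CONFLICT
Index 3 -> golf

Answer: golf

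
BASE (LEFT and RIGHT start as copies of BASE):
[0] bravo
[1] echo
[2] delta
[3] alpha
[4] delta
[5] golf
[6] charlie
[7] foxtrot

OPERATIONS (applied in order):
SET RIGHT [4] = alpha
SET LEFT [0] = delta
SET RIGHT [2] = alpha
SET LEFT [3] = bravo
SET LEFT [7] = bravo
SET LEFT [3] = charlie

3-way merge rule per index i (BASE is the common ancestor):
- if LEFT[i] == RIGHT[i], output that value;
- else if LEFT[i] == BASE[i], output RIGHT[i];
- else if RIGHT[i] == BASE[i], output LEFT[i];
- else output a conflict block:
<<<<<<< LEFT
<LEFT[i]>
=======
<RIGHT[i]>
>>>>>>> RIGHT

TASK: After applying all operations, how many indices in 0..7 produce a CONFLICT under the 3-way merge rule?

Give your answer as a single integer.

Answer: 0

Derivation:
Final LEFT:  [delta, echo, delta, charlie, delta, golf, charlie, bravo]
Final RIGHT: [bravo, echo, alpha, alpha, alpha, golf, charlie, foxtrot]
i=0: L=delta, R=bravo=BASE -> take LEFT -> delta
i=1: L=echo R=echo -> agree -> echo
i=2: L=delta=BASE, R=alpha -> take RIGHT -> alpha
i=3: L=charlie, R=alpha=BASE -> take LEFT -> charlie
i=4: L=delta=BASE, R=alpha -> take RIGHT -> alpha
i=5: L=golf R=golf -> agree -> golf
i=6: L=charlie R=charlie -> agree -> charlie
i=7: L=bravo, R=foxtrot=BASE -> take LEFT -> bravo
Conflict count: 0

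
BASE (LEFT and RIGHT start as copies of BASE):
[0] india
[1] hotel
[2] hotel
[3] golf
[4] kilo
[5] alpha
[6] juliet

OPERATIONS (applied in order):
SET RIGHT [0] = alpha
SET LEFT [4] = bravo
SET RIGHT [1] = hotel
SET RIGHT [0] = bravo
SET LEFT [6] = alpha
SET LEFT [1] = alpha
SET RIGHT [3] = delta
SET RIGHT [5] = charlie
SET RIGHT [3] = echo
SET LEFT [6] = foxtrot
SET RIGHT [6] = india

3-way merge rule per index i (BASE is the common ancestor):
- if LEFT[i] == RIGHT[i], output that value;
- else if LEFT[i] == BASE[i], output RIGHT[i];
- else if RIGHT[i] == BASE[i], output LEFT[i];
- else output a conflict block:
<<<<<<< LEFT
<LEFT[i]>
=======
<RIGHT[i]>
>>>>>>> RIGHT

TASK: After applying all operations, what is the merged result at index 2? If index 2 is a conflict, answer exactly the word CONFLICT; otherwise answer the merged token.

Answer: hotel

Derivation:
Final LEFT:  [india, alpha, hotel, golf, bravo, alpha, foxtrot]
Final RIGHT: [bravo, hotel, hotel, echo, kilo, charlie, india]
i=0: L=india=BASE, R=bravo -> take RIGHT -> bravo
i=1: L=alpha, R=hotel=BASE -> take LEFT -> alpha
i=2: L=hotel R=hotel -> agree -> hotel
i=3: L=golf=BASE, R=echo -> take RIGHT -> echo
i=4: L=bravo, R=kilo=BASE -> take LEFT -> bravo
i=5: L=alpha=BASE, R=charlie -> take RIGHT -> charlie
i=6: BASE=juliet L=foxtrot R=india all differ -> CONFLICT
Index 2 -> hotel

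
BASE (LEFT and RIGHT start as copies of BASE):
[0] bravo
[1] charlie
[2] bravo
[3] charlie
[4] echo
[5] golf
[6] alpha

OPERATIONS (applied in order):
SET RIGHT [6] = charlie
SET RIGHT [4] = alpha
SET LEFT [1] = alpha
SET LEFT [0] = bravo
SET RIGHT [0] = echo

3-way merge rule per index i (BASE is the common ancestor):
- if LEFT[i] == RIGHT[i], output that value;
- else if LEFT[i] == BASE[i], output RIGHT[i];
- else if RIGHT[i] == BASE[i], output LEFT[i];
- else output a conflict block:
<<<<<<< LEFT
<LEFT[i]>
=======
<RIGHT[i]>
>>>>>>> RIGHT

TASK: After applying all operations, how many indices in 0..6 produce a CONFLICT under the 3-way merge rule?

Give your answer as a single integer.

Answer: 0

Derivation:
Final LEFT:  [bravo, alpha, bravo, charlie, echo, golf, alpha]
Final RIGHT: [echo, charlie, bravo, charlie, alpha, golf, charlie]
i=0: L=bravo=BASE, R=echo -> take RIGHT -> echo
i=1: L=alpha, R=charlie=BASE -> take LEFT -> alpha
i=2: L=bravo R=bravo -> agree -> bravo
i=3: L=charlie R=charlie -> agree -> charlie
i=4: L=echo=BASE, R=alpha -> take RIGHT -> alpha
i=5: L=golf R=golf -> agree -> golf
i=6: L=alpha=BASE, R=charlie -> take RIGHT -> charlie
Conflict count: 0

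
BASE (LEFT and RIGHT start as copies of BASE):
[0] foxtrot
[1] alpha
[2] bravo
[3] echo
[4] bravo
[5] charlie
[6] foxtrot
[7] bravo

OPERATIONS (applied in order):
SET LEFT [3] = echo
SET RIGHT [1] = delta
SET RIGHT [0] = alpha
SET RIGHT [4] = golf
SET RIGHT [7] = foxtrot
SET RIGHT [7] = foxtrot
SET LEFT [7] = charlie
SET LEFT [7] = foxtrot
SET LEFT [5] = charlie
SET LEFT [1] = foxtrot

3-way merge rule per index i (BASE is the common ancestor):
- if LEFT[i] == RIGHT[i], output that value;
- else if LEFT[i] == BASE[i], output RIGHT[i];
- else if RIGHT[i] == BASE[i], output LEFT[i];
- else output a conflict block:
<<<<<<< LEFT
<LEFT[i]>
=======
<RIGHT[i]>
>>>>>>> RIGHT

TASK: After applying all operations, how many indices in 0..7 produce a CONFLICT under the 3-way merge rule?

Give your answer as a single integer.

Final LEFT:  [foxtrot, foxtrot, bravo, echo, bravo, charlie, foxtrot, foxtrot]
Final RIGHT: [alpha, delta, bravo, echo, golf, charlie, foxtrot, foxtrot]
i=0: L=foxtrot=BASE, R=alpha -> take RIGHT -> alpha
i=1: BASE=alpha L=foxtrot R=delta all differ -> CONFLICT
i=2: L=bravo R=bravo -> agree -> bravo
i=3: L=echo R=echo -> agree -> echo
i=4: L=bravo=BASE, R=golf -> take RIGHT -> golf
i=5: L=charlie R=charlie -> agree -> charlie
i=6: L=foxtrot R=foxtrot -> agree -> foxtrot
i=7: L=foxtrot R=foxtrot -> agree -> foxtrot
Conflict count: 1

Answer: 1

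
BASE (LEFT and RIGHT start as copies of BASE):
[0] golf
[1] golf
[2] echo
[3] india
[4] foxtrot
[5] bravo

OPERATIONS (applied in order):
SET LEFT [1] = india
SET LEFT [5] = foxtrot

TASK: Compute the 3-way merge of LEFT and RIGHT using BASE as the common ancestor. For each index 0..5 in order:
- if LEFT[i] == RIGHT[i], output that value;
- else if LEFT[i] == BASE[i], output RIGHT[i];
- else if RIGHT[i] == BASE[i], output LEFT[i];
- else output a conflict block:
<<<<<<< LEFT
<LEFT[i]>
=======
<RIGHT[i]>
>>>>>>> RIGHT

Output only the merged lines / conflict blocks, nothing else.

Answer: golf
india
echo
india
foxtrot
foxtrot

Derivation:
Final LEFT:  [golf, india, echo, india, foxtrot, foxtrot]
Final RIGHT: [golf, golf, echo, india, foxtrot, bravo]
i=0: L=golf R=golf -> agree -> golf
i=1: L=india, R=golf=BASE -> take LEFT -> india
i=2: L=echo R=echo -> agree -> echo
i=3: L=india R=india -> agree -> india
i=4: L=foxtrot R=foxtrot -> agree -> foxtrot
i=5: L=foxtrot, R=bravo=BASE -> take LEFT -> foxtrot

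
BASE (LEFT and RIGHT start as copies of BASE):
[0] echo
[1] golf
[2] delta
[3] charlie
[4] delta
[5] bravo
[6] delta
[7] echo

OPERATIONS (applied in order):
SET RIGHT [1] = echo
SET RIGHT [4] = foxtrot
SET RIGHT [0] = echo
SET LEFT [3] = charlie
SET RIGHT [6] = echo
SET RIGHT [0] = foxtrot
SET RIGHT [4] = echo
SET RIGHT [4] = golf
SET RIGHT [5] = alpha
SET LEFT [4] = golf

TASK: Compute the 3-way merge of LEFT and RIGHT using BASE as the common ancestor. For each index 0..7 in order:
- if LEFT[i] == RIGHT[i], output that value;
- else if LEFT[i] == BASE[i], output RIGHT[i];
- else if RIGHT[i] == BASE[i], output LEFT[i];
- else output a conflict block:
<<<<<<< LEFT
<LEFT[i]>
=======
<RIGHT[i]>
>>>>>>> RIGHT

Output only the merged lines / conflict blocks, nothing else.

Answer: foxtrot
echo
delta
charlie
golf
alpha
echo
echo

Derivation:
Final LEFT:  [echo, golf, delta, charlie, golf, bravo, delta, echo]
Final RIGHT: [foxtrot, echo, delta, charlie, golf, alpha, echo, echo]
i=0: L=echo=BASE, R=foxtrot -> take RIGHT -> foxtrot
i=1: L=golf=BASE, R=echo -> take RIGHT -> echo
i=2: L=delta R=delta -> agree -> delta
i=3: L=charlie R=charlie -> agree -> charlie
i=4: L=golf R=golf -> agree -> golf
i=5: L=bravo=BASE, R=alpha -> take RIGHT -> alpha
i=6: L=delta=BASE, R=echo -> take RIGHT -> echo
i=7: L=echo R=echo -> agree -> echo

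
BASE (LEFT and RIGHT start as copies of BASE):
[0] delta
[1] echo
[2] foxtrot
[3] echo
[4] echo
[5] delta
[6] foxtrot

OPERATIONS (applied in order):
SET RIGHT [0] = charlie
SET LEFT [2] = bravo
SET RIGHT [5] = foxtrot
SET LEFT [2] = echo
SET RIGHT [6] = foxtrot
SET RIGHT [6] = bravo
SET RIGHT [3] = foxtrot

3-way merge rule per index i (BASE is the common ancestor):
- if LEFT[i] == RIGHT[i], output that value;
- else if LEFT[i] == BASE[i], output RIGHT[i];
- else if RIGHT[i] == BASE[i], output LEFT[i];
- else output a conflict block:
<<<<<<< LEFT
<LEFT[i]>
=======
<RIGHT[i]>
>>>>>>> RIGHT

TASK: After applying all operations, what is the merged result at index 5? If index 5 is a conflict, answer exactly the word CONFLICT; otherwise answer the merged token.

Answer: foxtrot

Derivation:
Final LEFT:  [delta, echo, echo, echo, echo, delta, foxtrot]
Final RIGHT: [charlie, echo, foxtrot, foxtrot, echo, foxtrot, bravo]
i=0: L=delta=BASE, R=charlie -> take RIGHT -> charlie
i=1: L=echo R=echo -> agree -> echo
i=2: L=echo, R=foxtrot=BASE -> take LEFT -> echo
i=3: L=echo=BASE, R=foxtrot -> take RIGHT -> foxtrot
i=4: L=echo R=echo -> agree -> echo
i=5: L=delta=BASE, R=foxtrot -> take RIGHT -> foxtrot
i=6: L=foxtrot=BASE, R=bravo -> take RIGHT -> bravo
Index 5 -> foxtrot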